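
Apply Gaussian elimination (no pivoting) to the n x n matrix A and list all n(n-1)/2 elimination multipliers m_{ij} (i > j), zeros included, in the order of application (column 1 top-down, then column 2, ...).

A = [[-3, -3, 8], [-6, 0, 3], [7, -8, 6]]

multipliers: 2, -7/3, -5/2

Forward elimination:
R2 <- R2 - (2)*R1:  [   0    6  -13 ]
R3 <- R3 - (-7/3)*R1:  [    0   -15  74/3 ]
R3 <- R3 - (-5/2)*R2:  [     0      0  -47/6 ]
Multipliers (in order of application): m_{21} = 2, m_{31} = -7/3, m_{32} = -5/2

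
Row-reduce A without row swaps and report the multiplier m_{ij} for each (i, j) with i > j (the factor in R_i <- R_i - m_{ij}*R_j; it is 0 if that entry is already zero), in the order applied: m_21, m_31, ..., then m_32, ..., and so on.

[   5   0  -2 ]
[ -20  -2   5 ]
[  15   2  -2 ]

multipliers: -4, 3, -1

Forward elimination:
R2 <- R2 - (-4)*R1:  [  0  -2  -3 ]
R3 <- R3 - (3)*R1:  [ 0  2  4 ]
R3 <- R3 - (-1)*R2:  [ 0  0  1 ]
Multipliers (in order of application): m_{21} = -4, m_{31} = 3, m_{32} = -1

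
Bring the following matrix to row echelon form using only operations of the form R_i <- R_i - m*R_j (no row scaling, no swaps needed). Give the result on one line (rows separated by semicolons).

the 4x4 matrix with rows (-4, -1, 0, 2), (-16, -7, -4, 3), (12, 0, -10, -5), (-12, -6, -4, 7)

Forward elimination:
R2 <- R2 - (4)*R1:  [  0  -3  -4  -5 ]
R3 <- R3 - (-3)*R1:  [   0   -3  -10    1 ]
R4 <- R4 - (3)*R1:  [  0  -3  -4   1 ]
R3 <- R3 - (1)*R2:  [  0   0  -6   6 ]
R4 <- R4 - (1)*R2:  [ 0  0  0  6 ]
Row echelon form:
[ -4  -1   0   2 ]
[  0  -3  -4  -5 ]
[  0   0  -6   6 ]
[  0   0   0   6 ]

REF = [-4 -1 0 2; 0 -3 -4 -5; 0 0 -6 6; 0 0 0 6]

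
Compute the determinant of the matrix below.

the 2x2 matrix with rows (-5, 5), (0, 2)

det(A) = -10

Forward elimination:
Upper-triangular form:
[ -5  5 ]
[  0  2 ]
det(A) = (-1)^0 * (-5) * (2) = -10  (0 row swaps -> sign +1)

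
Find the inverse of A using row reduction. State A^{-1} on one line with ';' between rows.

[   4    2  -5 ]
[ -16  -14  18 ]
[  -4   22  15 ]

Gauss-Jordan on [A | I]:
R1 <- (1/4)*R1:  [    1   1/2  -5/4  |   1/4     0     0 ]
R2 <- R2 - (-16)*R1:  [  0  -6  -2  |   4   1   0 ]
R3 <- R3 - (-4)*R1:  [  0  24  10  |   1   0   1 ]
R2 <- (1/-6)*R2:  [    0     1   1/3  |  -2/3  -1/6     0 ]
R1 <- R1 - (1/2)*R2:  [      1       0  -17/12  |    7/12    1/12       0 ]
R3 <- R3 - (24)*R2:  [  0   0   2  |  17   4   1 ]
R3 <- (1/2)*R3:  [    0     0     1  |  17/2     2   1/2 ]
R1 <- R1 - (-17/12)*R3:  [     1      0      0  |  101/8  35/12  17/24 ]
R2 <- R2 - (1/3)*R3:  [    0     1     0  |  -7/2  -5/6  -1/6 ]
Right block of [I | A^{-1}] is the inverse:
[ 101/8  35/12  17/24 ]
[  -7/2   -5/6   -1/6 ]
[  17/2      2    1/2 ]

inverse = [101/8 35/12 17/24; -7/2 -5/6 -1/6; 17/2 2 1/2]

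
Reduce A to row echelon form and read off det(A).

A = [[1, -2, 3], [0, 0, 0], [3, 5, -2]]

Forward elimination:
R3 <- R3 - (3)*R1:  [   0   11  -11 ]
R2 <-> R3   (pivot in column 2 was zero)
[ 1  -2    3 ]
[ 0  11  -11 ]
[ 0   0    0 ]
Upper-triangular form:
[ 1  -2    3 ]
[ 0  11  -11 ]
[ 0   0    0 ]
det(A) = (-1)^1 * (1) * (11) * (0) = 0  (1 row swap -> sign -1)

det(A) = 0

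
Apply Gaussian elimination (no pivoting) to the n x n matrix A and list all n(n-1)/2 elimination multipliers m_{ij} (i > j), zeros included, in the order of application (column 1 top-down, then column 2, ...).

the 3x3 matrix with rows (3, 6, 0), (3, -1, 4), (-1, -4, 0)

multipliers: 1, -1/3, 2/7

Forward elimination:
R2 <- R2 - (1)*R1:  [  0  -7   4 ]
R3 <- R3 - (-1/3)*R1:  [  0  -2   0 ]
R3 <- R3 - (2/7)*R2:  [    0     0  -8/7 ]
Multipliers (in order of application): m_{21} = 1, m_{31} = -1/3, m_{32} = 2/7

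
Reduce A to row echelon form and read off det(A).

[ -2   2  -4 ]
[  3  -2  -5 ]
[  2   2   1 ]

Forward elimination:
R2 <- R2 - (-3/2)*R1:  [   0    1  -11 ]
R3 <- R3 - (-1)*R1:  [  0   4  -3 ]
R3 <- R3 - (4)*R2:  [  0   0  41 ]
Upper-triangular form:
[ -2  2   -4 ]
[  0  1  -11 ]
[  0  0   41 ]
det(A) = (-1)^0 * (-2) * (1) * (41) = -82  (0 row swaps -> sign +1)

det(A) = -82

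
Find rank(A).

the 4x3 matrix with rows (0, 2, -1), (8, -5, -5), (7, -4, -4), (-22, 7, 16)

Row reduction:
R1 <-> R2   (pivot in column 1 was zero)
[   8  -5  -5 ]
[   0   2  -1 ]
[   7  -4  -4 ]
[ -22   7  16 ]
R3 <- R3 - (7/8)*R1:  [   0  3/8  3/8 ]
R4 <- R4 - (-11/4)*R1:  [     0  -27/4    9/4 ]
R3 <- R3 - (3/16)*R2:  [    0     0  9/16 ]
R4 <- R4 - (-27/8)*R2:  [    0     0  -9/8 ]
R4 <- R4 - (-2)*R3:  [ 0  0  0 ]
Row echelon form:
[ 8  -5    -5 ]
[ 0   2    -1 ]
[ 0   0  9/16 ]
[ 0   0     0 ]
Nonzero rows / pivot columns: 3

rank(A) = 3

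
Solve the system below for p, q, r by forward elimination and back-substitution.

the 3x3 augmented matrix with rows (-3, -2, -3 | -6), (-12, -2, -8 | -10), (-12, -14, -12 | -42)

Forward elimination on [A|b]:
R2 <- R2 - (4)*R1:  [  0   6   4  14 ]
R3 <- R3 - (4)*R1:  [   0   -6    0  -18 ]
R3 <- R3 - (-1)*R2:  [  0   0   4  -4 ]
Row echelon form:
[ -3  -2  -3  |  -6 ]
[  0   6   4  |  14 ]
[  0   0   4  |  -4 ]
Back-substitution:
r = (-4) / 4 = -1
q = (14 - (4)*(-1)) / 6 = 3
p = (-6 - (-2)*(3) - (-3)*(-1)) / -3 = 1

(1, 3, -1)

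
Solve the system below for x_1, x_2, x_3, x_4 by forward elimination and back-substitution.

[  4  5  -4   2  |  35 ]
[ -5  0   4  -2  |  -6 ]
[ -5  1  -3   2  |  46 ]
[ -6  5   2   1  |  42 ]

Forward elimination on [A|b]:
R2 <- R2 - (-5/4)*R1:  [     0   25/4     -1    1/2  151/4 ]
R3 <- R3 - (-5/4)*R1:  [     0   29/4     -8    9/2  359/4 ]
R4 <- R4 - (-3/2)*R1:  [     0   25/2     -4      4  189/2 ]
R3 <- R3 - (29/25)*R2:  [       0        0  -171/25    98/25  1149/25 ]
R4 <- R4 - (2)*R2:  [  0   0  -2   3  19 ]
R4 <- R4 - (50/171)*R3:  [       0        0        0  317/171   317/57 ]
Row echelon form:
[ 4     5       -4        2  |       35 ]
[ 0  25/4       -1      1/2  |    151/4 ]
[ 0     0  -171/25    98/25  |  1149/25 ]
[ 0     0        0  317/171  |   317/57 ]
Back-substitution:
x_4 = (317/57) / (317/171) = 3
x_3 = (1149/25 - (98/25)*(3)) / (-171/25) = -5
x_2 = (151/4 - (-1)*(-5) - (1/2)*(3)) / (25/4) = 5
x_1 = (35 - (5)*(5) - (-4)*(-5) - (2)*(3)) / 4 = -4

(-4, 5, -5, 3)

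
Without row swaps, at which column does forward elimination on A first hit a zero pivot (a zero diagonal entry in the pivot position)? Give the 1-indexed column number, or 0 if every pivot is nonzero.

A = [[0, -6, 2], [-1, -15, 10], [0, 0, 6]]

Naive forward elimination:
Pivot entry (1,1) is zero but row 2 has -1 in column 1 -> naive elimination stops; a row interchange (e.g. R1 <-> R2) would be required here.

first zero-pivot column = 1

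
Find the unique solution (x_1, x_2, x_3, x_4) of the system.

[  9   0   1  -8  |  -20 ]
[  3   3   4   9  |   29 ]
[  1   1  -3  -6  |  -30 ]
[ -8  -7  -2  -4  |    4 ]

Forward elimination on [A|b]:
R2 <- R2 - (1/3)*R1:  [     0      3   11/3   35/3  107/3 ]
R3 <- R3 - (1/9)*R1:  [      0       1   -28/9   -46/9  -250/9 ]
R4 <- R4 - (-8/9)*R1:  [      0      -7   -10/9  -100/9  -124/9 ]
R3 <- R3 - (1/3)*R2:  [      0       0   -13/3      -9  -119/3 ]
R4 <- R4 - (-7/3)*R2:  [     0      0   67/9  145/9  625/9 ]
R4 <- R4 - (-67/39)*R3:  [       0        0        0   76/117  152/117 ]
Row echelon form:
[ 9  0      1      -8  |      -20 ]
[ 0  3   11/3    35/3  |    107/3 ]
[ 0  0  -13/3      -9  |   -119/3 ]
[ 0  0      0  76/117  |  152/117 ]
Back-substitution:
x_4 = (152/117) / (76/117) = 2
x_3 = (-119/3 - (-9)*(2)) / (-13/3) = 5
x_2 = (107/3 - (11/3)*(5) - (35/3)*(2)) / 3 = -2
x_1 = (-20 - (1)*(5) - (-8)*(2)) / 9 = -1

(-1, -2, 5, 2)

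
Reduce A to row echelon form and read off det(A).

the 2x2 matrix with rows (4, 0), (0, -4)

Forward elimination:
Upper-triangular form:
[ 4   0 ]
[ 0  -4 ]
det(A) = (-1)^0 * (4) * (-4) = -16  (0 row swaps -> sign +1)

det(A) = -16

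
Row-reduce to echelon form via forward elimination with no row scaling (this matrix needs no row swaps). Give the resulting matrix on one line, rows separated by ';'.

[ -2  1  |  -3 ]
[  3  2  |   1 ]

Forward elimination:
R2 <- R2 - (-3/2)*R1:  [    0   7/2  -7/2 ]
Row echelon form:
[ -2    1  |    -3 ]
[  0  7/2  |  -7/2 ]

REF = [-2 1 -3; 0 7/2 -7/2]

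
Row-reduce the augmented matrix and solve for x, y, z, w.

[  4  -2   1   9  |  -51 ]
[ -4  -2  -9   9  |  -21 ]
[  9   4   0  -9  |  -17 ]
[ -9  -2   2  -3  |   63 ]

Forward elimination on [A|b]:
R2 <- R2 - (-1)*R1:  [   0   -4   -8   18  -72 ]
R3 <- R3 - (9/4)*R1:  [      0    17/2    -9/4  -117/4   391/4 ]
R4 <- R4 - (-9/4)*R1:  [      0   -13/2    17/4    69/4  -207/4 ]
R3 <- R3 - (-17/8)*R2:  [      0       0   -77/4       9  -221/4 ]
R4 <- R4 - (13/8)*R2:  [     0      0   69/4    -12  261/4 ]
R4 <- R4 - (-69/77)*R3:  [       0        0        0  -303/77  1212/77 ]
Row echelon form:
[ 4  -2      1        9  |      -51 ]
[ 0  -4     -8       18  |      -72 ]
[ 0   0  -77/4        9  |   -221/4 ]
[ 0   0      0  -303/77  |  1212/77 ]
Back-substitution:
w = (1212/77) / (-303/77) = -4
z = (-221/4 - (9)*(-4)) / (-77/4) = 1
y = (-72 - (-8)*(1) - (18)*(-4)) / -4 = -2
x = (-51 - (-2)*(-2) - (1)*(1) - (9)*(-4)) / 4 = -5

(-5, -2, 1, -4)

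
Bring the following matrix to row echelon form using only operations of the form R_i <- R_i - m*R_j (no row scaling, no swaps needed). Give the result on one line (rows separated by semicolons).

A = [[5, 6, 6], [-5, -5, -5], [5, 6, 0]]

REF = [5 6 6; 0 1 1; 0 0 -6]

Forward elimination:
R2 <- R2 - (-1)*R1:  [ 0  1  1 ]
R3 <- R3 - (1)*R1:  [  0   0  -6 ]
Row echelon form:
[ 5  6   6 ]
[ 0  1   1 ]
[ 0  0  -6 ]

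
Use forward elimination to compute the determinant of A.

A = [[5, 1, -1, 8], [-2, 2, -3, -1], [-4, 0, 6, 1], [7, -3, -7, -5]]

Forward elimination:
R2 <- R2 - (-2/5)*R1:  [     0   12/5  -17/5   11/5 ]
R3 <- R3 - (-4/5)*R1:  [    0   4/5  26/5  37/5 ]
R4 <- R4 - (7/5)*R1:  [     0  -22/5  -28/5  -81/5 ]
R3 <- R3 - (1/3)*R2:  [    0     0  19/3  20/3 ]
R4 <- R4 - (-11/6)*R2:  [     0      0  -71/6  -73/6 ]
R4 <- R4 - (-71/38)*R3:  [     0      0      0  11/38 ]
Upper-triangular form:
[ 5     1     -1      8 ]
[ 0  12/5  -17/5   11/5 ]
[ 0     0   19/3   20/3 ]
[ 0     0      0  11/38 ]
det(A) = (-1)^0 * (5) * (12/5) * (19/3) * (11/38) = 22  (0 row swaps -> sign +1)

det(A) = 22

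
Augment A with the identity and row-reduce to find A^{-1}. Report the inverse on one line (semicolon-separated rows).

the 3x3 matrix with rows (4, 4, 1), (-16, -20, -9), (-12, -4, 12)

inverse = [69/20 13/20 1/5; -15/4 -3/4 -1/4; 11/5 2/5 1/5]

Gauss-Jordan on [A | I]:
R1 <- (1/4)*R1:  [   1    1  1/4  |  1/4    0    0 ]
R2 <- R2 - (-16)*R1:  [  0  -4  -5  |   4   1   0 ]
R3 <- R3 - (-12)*R1:  [  0   8  15  |   3   0   1 ]
R2 <- (1/-4)*R2:  [    0     1   5/4  |    -1  -1/4     0 ]
R1 <- R1 - (1)*R2:  [   1    0   -1  |  5/4  1/4    0 ]
R3 <- R3 - (8)*R2:  [  0   0   5  |  11   2   1 ]
R3 <- (1/5)*R3:  [    0     0     1  |  11/5   2/5   1/5 ]
R1 <- R1 - (-1)*R3:  [     1      0      0  |  69/20  13/20    1/5 ]
R2 <- R2 - (5/4)*R3:  [     0      1      0  |  -15/4   -3/4   -1/4 ]
Right block of [I | A^{-1}] is the inverse:
[ 69/20  13/20   1/5 ]
[ -15/4   -3/4  -1/4 ]
[  11/5    2/5   1/5 ]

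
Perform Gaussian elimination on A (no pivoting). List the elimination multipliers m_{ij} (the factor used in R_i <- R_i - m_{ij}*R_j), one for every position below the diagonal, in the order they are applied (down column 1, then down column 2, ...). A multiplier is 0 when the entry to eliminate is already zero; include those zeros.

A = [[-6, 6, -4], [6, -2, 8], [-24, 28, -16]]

Forward elimination:
R2 <- R2 - (-1)*R1:  [ 0  4  4 ]
R3 <- R3 - (4)*R1:  [ 0  4  0 ]
R3 <- R3 - (1)*R2:  [  0   0  -4 ]
Multipliers (in order of application): m_{21} = -1, m_{31} = 4, m_{32} = 1

multipliers: -1, 4, 1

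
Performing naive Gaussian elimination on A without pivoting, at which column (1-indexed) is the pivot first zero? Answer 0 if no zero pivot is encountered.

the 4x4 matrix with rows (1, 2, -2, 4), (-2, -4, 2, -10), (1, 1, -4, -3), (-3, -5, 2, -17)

Naive forward elimination:
R2 <- R2 - (-2)*R1:  [  0   0  -2  -2 ]
R3 <- R3 - (1)*R1:  [  0  -1  -2  -7 ]
R4 <- R4 - (-3)*R1:  [  0   1  -4  -5 ]
Matrix at this point:
[ 1   2  -2   4 ]
[ 0   0  -2  -2 ]
[ 0  -1  -2  -7 ]
[ 0   1  -4  -5 ]
Pivot entry (2,2) is zero but row 3 has -1 in column 2 -> naive elimination stops; a row interchange (e.g. R2 <-> R3) would be required here.

first zero-pivot column = 2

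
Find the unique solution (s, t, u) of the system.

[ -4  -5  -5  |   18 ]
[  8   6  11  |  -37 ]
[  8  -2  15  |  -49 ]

(3, -1, -5)

Forward elimination on [A|b]:
R2 <- R2 - (-2)*R1:  [  0  -4   1  -1 ]
R3 <- R3 - (-2)*R1:  [   0  -12    5  -13 ]
R3 <- R3 - (3)*R2:  [   0    0    2  -10 ]
Row echelon form:
[ -4  -5  -5  |   18 ]
[  0  -4   1  |   -1 ]
[  0   0   2  |  -10 ]
Back-substitution:
u = (-10) / 2 = -5
t = (-1 - (1)*(-5)) / -4 = -1
s = (18 - (-5)*(-1) - (-5)*(-5)) / -4 = 3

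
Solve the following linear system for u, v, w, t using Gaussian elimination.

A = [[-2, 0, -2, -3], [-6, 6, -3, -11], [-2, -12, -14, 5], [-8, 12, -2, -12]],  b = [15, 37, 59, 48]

(-5, 1, -4, 1)

Forward elimination on [A|b]:
R2 <- R2 - (3)*R1:  [  0   6   3  -2  -8 ]
R3 <- R3 - (1)*R1:  [   0  -12  -12    8   44 ]
R4 <- R4 - (4)*R1:  [   0   12    6    0  -12 ]
R3 <- R3 - (-2)*R2:  [  0   0  -6   4  28 ]
R4 <- R4 - (2)*R2:  [ 0  0  0  4  4 ]
Row echelon form:
[ -2  0  -2  -3  |  15 ]
[  0  6   3  -2  |  -8 ]
[  0  0  -6   4  |  28 ]
[  0  0   0   4  |   4 ]
Back-substitution:
t = (4) / 4 = 1
w = (28 - (4)*(1)) / -6 = -4
v = (-8 - (3)*(-4) - (-2)*(1)) / 6 = 1
u = (15 - (-2)*(-4) - (-3)*(1)) / -2 = -5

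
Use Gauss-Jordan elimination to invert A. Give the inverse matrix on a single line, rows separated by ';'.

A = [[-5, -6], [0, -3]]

Gauss-Jordan on [A | I]:
R1 <- (1/-5)*R1:  [    1   6/5  |  -1/5     0 ]
R2 <- (1/-3)*R2:  [    0     1  |     0  -1/3 ]
R1 <- R1 - (6/5)*R2:  [    1     0  |  -1/5   2/5 ]
Right block of [I | A^{-1}] is the inverse:
[ -1/5   2/5 ]
[    0  -1/3 ]

inverse = [-1/5 2/5; 0 -1/3]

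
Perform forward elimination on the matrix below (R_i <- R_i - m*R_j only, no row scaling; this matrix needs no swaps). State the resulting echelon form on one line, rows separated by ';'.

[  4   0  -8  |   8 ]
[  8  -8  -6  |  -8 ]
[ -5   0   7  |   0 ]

REF = [4 0 -8 8; 0 -8 10 -24; 0 0 -3 10]

Forward elimination:
R2 <- R2 - (2)*R1:  [   0   -8   10  -24 ]
R3 <- R3 - (-5/4)*R1:  [  0   0  -3  10 ]
Row echelon form:
[ 4   0  -8  |    8 ]
[ 0  -8  10  |  -24 ]
[ 0   0  -3  |   10 ]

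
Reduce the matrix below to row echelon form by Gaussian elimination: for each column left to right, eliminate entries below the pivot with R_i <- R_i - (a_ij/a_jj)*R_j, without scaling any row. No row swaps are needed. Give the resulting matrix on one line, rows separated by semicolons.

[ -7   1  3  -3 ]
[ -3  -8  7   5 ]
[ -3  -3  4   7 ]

Forward elimination:
R2 <- R2 - (3/7)*R1:  [     0  -59/7   40/7   44/7 ]
R3 <- R3 - (3/7)*R1:  [     0  -24/7   19/7   58/7 ]
R3 <- R3 - (24/59)*R2:  [      0       0   23/59  338/59 ]
Row echelon form:
[ -7      1      3      -3 ]
[  0  -59/7   40/7    44/7 ]
[  0      0  23/59  338/59 ]

REF = [-7 1 3 -3; 0 -59/7 40/7 44/7; 0 0 23/59 338/59]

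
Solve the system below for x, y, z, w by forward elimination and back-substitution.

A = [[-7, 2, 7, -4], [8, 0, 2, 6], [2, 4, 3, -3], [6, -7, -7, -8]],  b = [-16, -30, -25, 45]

Forward elimination on [A|b]:
R2 <- R2 - (-8/7)*R1:  [      0    16/7      10    10/7  -338/7 ]
R3 <- R3 - (-2/7)*R1:  [      0    32/7       5   -29/7  -207/7 ]
R4 <- R4 - (-6/7)*R1:  [     0  -37/7     -1  -80/7  219/7 ]
R3 <- R3 - (2)*R2:  [   0    0  -15   -7   67 ]
R4 <- R4 - (-37/16)*R2:  [      0       0   177/8   -65/8  -643/8 ]
R4 <- R4 - (-59/40)*R3:  [       0        0        0  -369/20   369/20 ]
Row echelon form:
[ -7     2    7       -4  |     -16 ]
[  0  16/7   10     10/7  |  -338/7 ]
[  0     0  -15       -7  |      67 ]
[  0     0    0  -369/20  |  369/20 ]
Back-substitution:
w = (369/20) / (-369/20) = -1
z = (67 - (-7)*(-1)) / -15 = -4
y = (-338/7 - (10)*(-4) - (10/7)*(-1)) / (16/7) = -3
x = (-16 - (2)*(-3) - (7)*(-4) - (-4)*(-1)) / -7 = -2

(-2, -3, -4, -1)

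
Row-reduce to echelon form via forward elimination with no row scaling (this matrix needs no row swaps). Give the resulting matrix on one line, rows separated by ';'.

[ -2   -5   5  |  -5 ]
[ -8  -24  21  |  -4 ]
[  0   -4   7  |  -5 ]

Forward elimination:
R2 <- R2 - (4)*R1:  [  0  -4   1  16 ]
R3 <- R3 - (1)*R2:  [   0    0    6  -21 ]
Row echelon form:
[ -2  -5  5  |   -5 ]
[  0  -4  1  |   16 ]
[  0   0  6  |  -21 ]

REF = [-2 -5 5 -5; 0 -4 1 16; 0 0 6 -21]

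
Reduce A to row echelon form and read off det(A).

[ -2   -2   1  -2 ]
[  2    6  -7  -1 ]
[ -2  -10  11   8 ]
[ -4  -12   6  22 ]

Forward elimination:
R2 <- R2 - (-1)*R1:  [  0   4  -6  -3 ]
R3 <- R3 - (1)*R1:  [  0  -8  10  10 ]
R4 <- R4 - (2)*R1:  [  0  -8   4  26 ]
R3 <- R3 - (-2)*R2:  [  0   0  -2   4 ]
R4 <- R4 - (-2)*R2:  [  0   0  -8  20 ]
R4 <- R4 - (4)*R3:  [ 0  0  0  4 ]
Upper-triangular form:
[ -2  -2   1  -2 ]
[  0   4  -6  -3 ]
[  0   0  -2   4 ]
[  0   0   0   4 ]
det(A) = (-1)^0 * (-2) * (4) * (-2) * (4) = 64  (0 row swaps -> sign +1)

det(A) = 64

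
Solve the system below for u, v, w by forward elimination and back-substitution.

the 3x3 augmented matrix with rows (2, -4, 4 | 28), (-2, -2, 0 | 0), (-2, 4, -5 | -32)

(2, -2, 4)

Forward elimination on [A|b]:
R2 <- R2 - (-1)*R1:  [  0  -6   4  28 ]
R3 <- R3 - (-1)*R1:  [  0   0  -1  -4 ]
Row echelon form:
[ 2  -4   4  |  28 ]
[ 0  -6   4  |  28 ]
[ 0   0  -1  |  -4 ]
Back-substitution:
w = (-4) / -1 = 4
v = (28 - (4)*(4)) / -6 = -2
u = (28 - (-4)*(-2) - (4)*(4)) / 2 = 2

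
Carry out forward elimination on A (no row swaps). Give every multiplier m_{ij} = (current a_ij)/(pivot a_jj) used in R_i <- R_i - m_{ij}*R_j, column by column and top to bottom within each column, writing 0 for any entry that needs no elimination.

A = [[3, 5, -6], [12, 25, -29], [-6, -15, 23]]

Forward elimination:
R2 <- R2 - (4)*R1:  [  0   5  -5 ]
R3 <- R3 - (-2)*R1:  [  0  -5  11 ]
R3 <- R3 - (-1)*R2:  [ 0  0  6 ]
Multipliers (in order of application): m_{21} = 4, m_{31} = -2, m_{32} = -1

multipliers: 4, -2, -1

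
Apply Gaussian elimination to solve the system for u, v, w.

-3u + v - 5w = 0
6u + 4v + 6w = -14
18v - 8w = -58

Forward elimination on [A|b]:
R2 <- R2 - (-2)*R1:  [   0    6   -4  -14 ]
R3 <- R3 - (3)*R2:  [   0    0    4  -16 ]
Row echelon form:
[ -3  1  -5  |    0 ]
[  0  6  -4  |  -14 ]
[  0  0   4  |  -16 ]
Back-substitution:
w = (-16) / 4 = -4
v = (-14 - (-4)*(-4)) / 6 = -5
u = (0 - (1)*(-5) - (-5)*(-4)) / -3 = 5

(5, -5, -4)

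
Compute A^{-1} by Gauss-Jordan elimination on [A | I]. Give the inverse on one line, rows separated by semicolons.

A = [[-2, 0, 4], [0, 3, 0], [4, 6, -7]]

Gauss-Jordan on [A | I]:
R1 <- (1/-2)*R1:  [    1     0    -2  |  -1/2     0     0 ]
R3 <- R3 - (4)*R1:  [ 0  6  1  |  2  0  1 ]
R2 <- (1/3)*R2:  [   0    1    0  |    0  1/3    0 ]
R3 <- R3 - (6)*R2:  [  0   0   1  |   2  -2   1 ]
R1 <- R1 - (-2)*R3:  [   1    0    0  |  7/2   -4    2 ]
Right block of [I | A^{-1}] is the inverse:
[ 7/2   -4  2 ]
[   0  1/3  0 ]
[   2   -2  1 ]

inverse = [7/2 -4 2; 0 1/3 0; 2 -2 1]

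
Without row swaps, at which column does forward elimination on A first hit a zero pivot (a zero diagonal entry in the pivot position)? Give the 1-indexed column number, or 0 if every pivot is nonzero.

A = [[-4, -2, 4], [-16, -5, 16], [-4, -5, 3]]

Naive forward elimination:
R2 <- R2 - (4)*R1:  [ 0  3  0 ]
R3 <- R3 - (1)*R1:  [  0  -3  -1 ]
R3 <- R3 - (-1)*R2:  [  0   0  -1 ]
All pivots nonzero; naive elimination completes without hitting a zero pivot.

first zero-pivot column = 0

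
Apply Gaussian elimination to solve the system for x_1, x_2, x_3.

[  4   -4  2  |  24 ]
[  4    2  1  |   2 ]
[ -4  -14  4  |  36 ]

(3, -4, -2)

Forward elimination on [A|b]:
R2 <- R2 - (1)*R1:  [   0    6   -1  -22 ]
R3 <- R3 - (-1)*R1:  [   0  -18    6   60 ]
R3 <- R3 - (-3)*R2:  [  0   0   3  -6 ]
Row echelon form:
[ 4  -4   2  |   24 ]
[ 0   6  -1  |  -22 ]
[ 0   0   3  |   -6 ]
Back-substitution:
x_3 = (-6) / 3 = -2
x_2 = (-22 - (-1)*(-2)) / 6 = -4
x_1 = (24 - (-4)*(-4) - (2)*(-2)) / 4 = 3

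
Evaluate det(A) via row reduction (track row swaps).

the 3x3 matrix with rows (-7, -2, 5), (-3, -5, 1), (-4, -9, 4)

Forward elimination:
R2 <- R2 - (3/7)*R1:  [     0  -29/7   -8/7 ]
R3 <- R3 - (4/7)*R1:  [     0  -55/7    8/7 ]
R3 <- R3 - (55/29)*R2:  [     0      0  96/29 ]
Upper-triangular form:
[ -7     -2      5 ]
[  0  -29/7   -8/7 ]
[  0      0  96/29 ]
det(A) = (-1)^0 * (-7) * (-29/7) * (96/29) = 96  (0 row swaps -> sign +1)

det(A) = 96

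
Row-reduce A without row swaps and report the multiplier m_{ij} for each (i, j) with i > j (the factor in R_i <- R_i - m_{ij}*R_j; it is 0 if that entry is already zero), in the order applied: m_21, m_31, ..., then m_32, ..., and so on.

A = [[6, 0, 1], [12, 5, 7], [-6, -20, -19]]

Forward elimination:
R2 <- R2 - (2)*R1:  [ 0  5  5 ]
R3 <- R3 - (-1)*R1:  [   0  -20  -18 ]
R3 <- R3 - (-4)*R2:  [ 0  0  2 ]
Multipliers (in order of application): m_{21} = 2, m_{31} = -1, m_{32} = -4

multipliers: 2, -1, -4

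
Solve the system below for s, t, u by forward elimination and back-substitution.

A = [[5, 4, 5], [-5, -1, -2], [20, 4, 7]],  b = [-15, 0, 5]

(2, 0, -5)

Forward elimination on [A|b]:
R2 <- R2 - (-1)*R1:  [   0    3    3  -15 ]
R3 <- R3 - (4)*R1:  [   0  -12  -13   65 ]
R3 <- R3 - (-4)*R2:  [  0   0  -1   5 ]
Row echelon form:
[ 5  4   5  |  -15 ]
[ 0  3   3  |  -15 ]
[ 0  0  -1  |    5 ]
Back-substitution:
u = (5) / -1 = -5
t = (-15 - (3)*(-5)) / 3 = 0
s = (-15 - (4)*(0) - (5)*(-5)) / 5 = 2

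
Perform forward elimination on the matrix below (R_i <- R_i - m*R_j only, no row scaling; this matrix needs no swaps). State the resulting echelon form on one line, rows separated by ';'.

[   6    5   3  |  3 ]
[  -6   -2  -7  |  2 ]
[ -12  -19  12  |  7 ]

Forward elimination:
R2 <- R2 - (-1)*R1:  [  0   3  -4   5 ]
R3 <- R3 - (-2)*R1:  [  0  -9  18  13 ]
R3 <- R3 - (-3)*R2:  [  0   0   6  28 ]
Row echelon form:
[ 6  5   3  |   3 ]
[ 0  3  -4  |   5 ]
[ 0  0   6  |  28 ]

REF = [6 5 3 3; 0 3 -4 5; 0 0 6 28]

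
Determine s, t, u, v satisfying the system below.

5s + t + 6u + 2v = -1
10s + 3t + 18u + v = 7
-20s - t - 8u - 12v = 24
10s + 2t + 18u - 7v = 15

Forward elimination on [A|b]:
R2 <- R2 - (2)*R1:  [  0   1   6  -3   9 ]
R3 <- R3 - (-4)*R1:  [  0   3  16  -4  20 ]
R4 <- R4 - (2)*R1:  [   0    0    6  -11   17 ]
R3 <- R3 - (3)*R2:  [  0   0  -2   5  -7 ]
R4 <- R4 - (-3)*R3:  [  0   0   0   4  -4 ]
Row echelon form:
[ 5  1   6   2  |  -1 ]
[ 0  1   6  -3  |   9 ]
[ 0  0  -2   5  |  -7 ]
[ 0  0   0   4  |  -4 ]
Back-substitution:
v = (-4) / 4 = -1
u = (-7 - (5)*(-1)) / -2 = 1
t = (9 - (6)*(1) - (-3)*(-1)) / 1 = 0
s = (-1 - (1)*(0) - (6)*(1) - (2)*(-1)) / 5 = -1

(-1, 0, 1, -1)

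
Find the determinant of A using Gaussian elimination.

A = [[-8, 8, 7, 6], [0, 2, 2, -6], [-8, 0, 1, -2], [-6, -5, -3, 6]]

det(A) = -400

Forward elimination:
R3 <- R3 - (1)*R1:  [  0  -8  -6  -8 ]
R4 <- R4 - (3/4)*R1:  [     0    -11  -33/4    3/2 ]
R3 <- R3 - (-4)*R2:  [   0    0    2  -32 ]
R4 <- R4 - (-11/2)*R2:  [     0      0   11/4  -63/2 ]
R4 <- R4 - (11/8)*R3:  [    0     0     0  25/2 ]
Upper-triangular form:
[ -8  8  7     6 ]
[  0  2  2    -6 ]
[  0  0  2   -32 ]
[  0  0  0  25/2 ]
det(A) = (-1)^0 * (-8) * (2) * (2) * (25/2) = -400  (0 row swaps -> sign +1)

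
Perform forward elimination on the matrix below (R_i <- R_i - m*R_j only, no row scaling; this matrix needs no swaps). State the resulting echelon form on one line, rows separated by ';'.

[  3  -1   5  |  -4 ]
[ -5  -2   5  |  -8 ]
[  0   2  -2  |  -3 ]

REF = [3 -1 5 -4; 0 -11/3 40/3 -44/3; 0 0 58/11 -11]

Forward elimination:
R2 <- R2 - (-5/3)*R1:  [     0  -11/3   40/3  -44/3 ]
R3 <- R3 - (-6/11)*R2:  [     0      0  58/11    -11 ]
Row echelon form:
[ 3     -1      5  |     -4 ]
[ 0  -11/3   40/3  |  -44/3 ]
[ 0      0  58/11  |    -11 ]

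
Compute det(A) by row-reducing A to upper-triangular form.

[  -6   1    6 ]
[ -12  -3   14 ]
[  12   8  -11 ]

det(A) = 150

Forward elimination:
R2 <- R2 - (2)*R1:  [  0  -5   2 ]
R3 <- R3 - (-2)*R1:  [  0  10   1 ]
R3 <- R3 - (-2)*R2:  [ 0  0  5 ]
Upper-triangular form:
[ -6   1  6 ]
[  0  -5  2 ]
[  0   0  5 ]
det(A) = (-1)^0 * (-6) * (-5) * (5) = 150  (0 row swaps -> sign +1)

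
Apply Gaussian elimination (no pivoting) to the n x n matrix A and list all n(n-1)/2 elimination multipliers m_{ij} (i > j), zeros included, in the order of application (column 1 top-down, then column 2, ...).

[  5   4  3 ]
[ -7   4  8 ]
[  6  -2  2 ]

Forward elimination:
R2 <- R2 - (-7/5)*R1:  [    0  48/5  61/5 ]
R3 <- R3 - (6/5)*R1:  [     0  -34/5   -8/5 ]
R3 <- R3 - (-17/24)*R2:  [      0       0  169/24 ]
Multipliers (in order of application): m_{21} = -7/5, m_{31} = 6/5, m_{32} = -17/24

multipliers: -7/5, 6/5, -17/24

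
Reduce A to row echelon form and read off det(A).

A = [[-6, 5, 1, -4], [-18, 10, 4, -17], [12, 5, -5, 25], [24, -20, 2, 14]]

det(A) = -360

Forward elimination:
R2 <- R2 - (3)*R1:  [  0  -5   1  -5 ]
R3 <- R3 - (-2)*R1:  [  0  15  -3  17 ]
R4 <- R4 - (-4)*R1:  [  0   0   6  -2 ]
R3 <- R3 - (-3)*R2:  [ 0  0  0  2 ]
R3 <-> R4   (pivot in column 3 was zero)
[ -6   5  1  -4 ]
[  0  -5  1  -5 ]
[  0   0  6  -2 ]
[  0   0  0   2 ]
Upper-triangular form:
[ -6   5  1  -4 ]
[  0  -5  1  -5 ]
[  0   0  6  -2 ]
[  0   0  0   2 ]
det(A) = (-1)^1 * (-6) * (-5) * (6) * (2) = -360  (1 row swap -> sign -1)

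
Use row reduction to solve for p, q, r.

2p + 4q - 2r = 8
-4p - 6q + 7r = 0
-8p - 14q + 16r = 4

(4, 2, 4)

Forward elimination on [A|b]:
R2 <- R2 - (-2)*R1:  [  0   2   3  16 ]
R3 <- R3 - (-4)*R1:  [  0   2   8  36 ]
R3 <- R3 - (1)*R2:  [  0   0   5  20 ]
Row echelon form:
[ 2  4  -2  |   8 ]
[ 0  2   3  |  16 ]
[ 0  0   5  |  20 ]
Back-substitution:
r = (20) / 5 = 4
q = (16 - (3)*(4)) / 2 = 2
p = (8 - (4)*(2) - (-2)*(4)) / 2 = 4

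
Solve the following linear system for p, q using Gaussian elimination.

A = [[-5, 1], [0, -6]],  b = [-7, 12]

(1, -2)

Forward elimination on [A|b]:
Row echelon form:
[ -5   1  |  -7 ]
[  0  -6  |  12 ]
Back-substitution:
q = (12) / -6 = -2
p = (-7 - (1)*(-2)) / -5 = 1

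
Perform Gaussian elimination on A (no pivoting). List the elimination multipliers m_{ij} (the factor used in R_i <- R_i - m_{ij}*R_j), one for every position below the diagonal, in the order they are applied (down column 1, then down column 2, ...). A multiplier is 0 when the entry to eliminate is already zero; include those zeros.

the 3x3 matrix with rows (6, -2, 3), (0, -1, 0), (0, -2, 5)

Forward elimination:
R2: entry in column 1 is already 0 -> m_{21} = 0 (no row operation needed)
R3: entry in column 1 is already 0 -> m_{31} = 0 (no row operation needed)
R3 <- R3 - (2)*R2:  [ 0  0  5 ]
Multipliers (in order of application): m_{21} = 0, m_{31} = 0, m_{32} = 2

multipliers: 0, 0, 2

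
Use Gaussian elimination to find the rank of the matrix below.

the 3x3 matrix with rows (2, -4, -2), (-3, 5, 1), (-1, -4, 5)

Row reduction:
R2 <- R2 - (-3/2)*R1:  [  0  -1  -2 ]
R3 <- R3 - (-1/2)*R1:  [  0  -6   4 ]
R3 <- R3 - (6)*R2:  [  0   0  16 ]
Row echelon form:
[ 2  -4  -2 ]
[ 0  -1  -2 ]
[ 0   0  16 ]
Nonzero rows / pivot columns: 3

rank(A) = 3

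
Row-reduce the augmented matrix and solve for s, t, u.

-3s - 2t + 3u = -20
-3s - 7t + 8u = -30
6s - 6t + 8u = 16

Forward elimination on [A|b]:
R2 <- R2 - (1)*R1:  [   0   -5    5  -10 ]
R3 <- R3 - (-2)*R1:  [   0  -10   14  -24 ]
R3 <- R3 - (2)*R2:  [  0   0   4  -4 ]
Row echelon form:
[ -3  -2  3  |  -20 ]
[  0  -5  5  |  -10 ]
[  0   0  4  |   -4 ]
Back-substitution:
u = (-4) / 4 = -1
t = (-10 - (5)*(-1)) / -5 = 1
s = (-20 - (-2)*(1) - (3)*(-1)) / -3 = 5

(5, 1, -1)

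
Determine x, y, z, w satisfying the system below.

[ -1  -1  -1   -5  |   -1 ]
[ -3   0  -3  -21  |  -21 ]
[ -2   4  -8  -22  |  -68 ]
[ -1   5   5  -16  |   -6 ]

(-5, -4, 5, 1)

Forward elimination on [A|b]:
R2 <- R2 - (3)*R1:  [   0    3    0   -6  -18 ]
R3 <- R3 - (2)*R1:  [   0    6   -6  -12  -66 ]
R4 <- R4 - (1)*R1:  [   0    6    6  -11   -5 ]
R3 <- R3 - (2)*R2:  [   0    0   -6    0  -30 ]
R4 <- R4 - (2)*R2:  [  0   0   6   1  31 ]
R4 <- R4 - (-1)*R3:  [ 0  0  0  1  1 ]
Row echelon form:
[ -1  -1  -1  -5  |   -1 ]
[  0   3   0  -6  |  -18 ]
[  0   0  -6   0  |  -30 ]
[  0   0   0   1  |    1 ]
Back-substitution:
w = (1) / 1 = 1
z = (-30) / -6 = 5
y = (-18 - (-6)*(1)) / 3 = -4
x = (-1 - (-1)*(-4) - (-1)*(5) - (-5)*(1)) / -1 = -5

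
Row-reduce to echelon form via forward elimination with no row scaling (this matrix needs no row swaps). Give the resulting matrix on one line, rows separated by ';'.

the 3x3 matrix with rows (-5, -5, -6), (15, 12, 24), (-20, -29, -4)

Forward elimination:
R2 <- R2 - (-3)*R1:  [  0  -3   6 ]
R3 <- R3 - (4)*R1:  [  0  -9  20 ]
R3 <- R3 - (3)*R2:  [ 0  0  2 ]
Row echelon form:
[ -5  -5  -6 ]
[  0  -3   6 ]
[  0   0   2 ]

REF = [-5 -5 -6; 0 -3 6; 0 0 2]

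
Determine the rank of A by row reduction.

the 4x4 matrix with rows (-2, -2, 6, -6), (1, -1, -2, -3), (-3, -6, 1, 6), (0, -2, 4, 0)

rank(A) = 4

Row reduction:
R2 <- R2 - (-1/2)*R1:  [  0  -2   1  -6 ]
R3 <- R3 - (3/2)*R1:  [  0  -3  -8  15 ]
R3 <- R3 - (3/2)*R2:  [     0      0  -19/2     24 ]
R4 <- R4 - (1)*R2:  [ 0  0  3  6 ]
R4 <- R4 - (-6/19)*R3:  [      0       0       0  258/19 ]
Row echelon form:
[ -2  -2      6      -6 ]
[  0  -2      1      -6 ]
[  0   0  -19/2      24 ]
[  0   0      0  258/19 ]
Nonzero rows / pivot columns: 4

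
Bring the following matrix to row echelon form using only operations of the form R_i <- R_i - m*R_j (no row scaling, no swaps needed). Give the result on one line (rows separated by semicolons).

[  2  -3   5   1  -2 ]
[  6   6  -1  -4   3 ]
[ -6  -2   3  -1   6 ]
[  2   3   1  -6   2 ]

Forward elimination:
R2 <- R2 - (3)*R1:  [   0   15  -16   -7    9 ]
R3 <- R3 - (-3)*R1:  [   0  -11   18    2    0 ]
R4 <- R4 - (1)*R1:  [  0   6  -4  -7   4 ]
R3 <- R3 - (-11/15)*R2:  [      0       0   94/15  -47/15    33/5 ]
R4 <- R4 - (2/5)*R2:  [     0      0   12/5  -21/5    2/5 ]
R4 <- R4 - (18/47)*R3:  [       0        0        0       -3  -100/47 ]
Row echelon form:
[ 2  -3      5       1       -2 ]
[ 0  15    -16      -7        9 ]
[ 0   0  94/15  -47/15     33/5 ]
[ 0   0      0      -3  -100/47 ]

REF = [2 -3 5 1 -2; 0 15 -16 -7 9; 0 0 94/15 -47/15 33/5; 0 0 0 -3 -100/47]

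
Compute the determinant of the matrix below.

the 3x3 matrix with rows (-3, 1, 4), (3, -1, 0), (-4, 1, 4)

Forward elimination:
R2 <- R2 - (-1)*R1:  [ 0  0  4 ]
R3 <- R3 - (4/3)*R1:  [    0  -1/3  -4/3 ]
R2 <-> R3   (pivot in column 2 was zero)
[ -3     1     4 ]
[  0  -1/3  -4/3 ]
[  0     0     4 ]
Upper-triangular form:
[ -3     1     4 ]
[  0  -1/3  -4/3 ]
[  0     0     4 ]
det(A) = (-1)^1 * (-3) * (-1/3) * (4) = -4  (1 row swap -> sign -1)

det(A) = -4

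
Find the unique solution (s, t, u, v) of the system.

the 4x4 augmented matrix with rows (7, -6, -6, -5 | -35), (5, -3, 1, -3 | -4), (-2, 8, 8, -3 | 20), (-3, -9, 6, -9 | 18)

Forward elimination on [A|b]:
R2 <- R2 - (5/7)*R1:  [    0   9/7  37/7   4/7    21 ]
R3 <- R3 - (-2/7)*R1:  [     0   44/7   44/7  -31/7     10 ]
R4 <- R4 - (-3/7)*R1:  [     0  -81/7   24/7  -78/7      3 ]
R3 <- R3 - (44/9)*R2:  [      0       0  -176/9   -65/9  -278/3 ]
R4 <- R4 - (-9)*R2:  [   0    0   51   -6  192 ]
R4 <- R4 - (-459/176)*R3:  [         0          0          0  -4371/176   -4371/88 ]
Row echelon form:
[ 7   -6      -6         -5  |       -35 ]
[ 0  9/7    37/7        4/7  |        21 ]
[ 0    0  -176/9      -65/9  |    -278/3 ]
[ 0    0       0  -4371/176  |  -4371/88 ]
Back-substitution:
v = (-4371/88) / (-4371/176) = 2
u = (-278/3 - (-65/9)*(2)) / (-176/9) = 4
t = (21 - (37/7)*(4) - (4/7)*(2)) / (9/7) = -1
s = (-35 - (-6)*(-1) - (-6)*(4) - (-5)*(2)) / 7 = -1

(-1, -1, 4, 2)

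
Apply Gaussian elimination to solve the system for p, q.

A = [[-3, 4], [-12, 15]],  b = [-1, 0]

Forward elimination on [A|b]:
R2 <- R2 - (4)*R1:  [  0  -1   4 ]
Row echelon form:
[ -3   4  |  -1 ]
[  0  -1  |   4 ]
Back-substitution:
q = (4) / -1 = -4
p = (-1 - (4)*(-4)) / -3 = -5

(-5, -4)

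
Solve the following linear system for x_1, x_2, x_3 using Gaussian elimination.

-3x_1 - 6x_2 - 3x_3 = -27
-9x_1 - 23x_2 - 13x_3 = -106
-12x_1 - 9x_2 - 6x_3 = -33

Forward elimination on [A|b]:
R2 <- R2 - (3)*R1:  [   0   -5   -4  -25 ]
R3 <- R3 - (4)*R1:  [  0  15   6  75 ]
R3 <- R3 - (-3)*R2:  [  0   0  -6   0 ]
Row echelon form:
[ -3  -6  -3  |  -27 ]
[  0  -5  -4  |  -25 ]
[  0   0  -6  |    0 ]
Back-substitution:
x_3 = (0) / -6 = 0
x_2 = (-25 - (-4)*(0)) / -5 = 5
x_1 = (-27 - (-6)*(5) - (-3)*(0)) / -3 = -1

(-1, 5, 0)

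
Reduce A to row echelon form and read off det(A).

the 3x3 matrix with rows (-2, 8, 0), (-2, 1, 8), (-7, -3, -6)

det(A) = -580

Forward elimination:
R2 <- R2 - (1)*R1:  [  0  -7   8 ]
R3 <- R3 - (7/2)*R1:  [   0  -31   -6 ]
R3 <- R3 - (31/7)*R2:  [      0       0  -290/7 ]
Upper-triangular form:
[ -2   8       0 ]
[  0  -7       8 ]
[  0   0  -290/7 ]
det(A) = (-1)^0 * (-2) * (-7) * (-290/7) = -580  (0 row swaps -> sign +1)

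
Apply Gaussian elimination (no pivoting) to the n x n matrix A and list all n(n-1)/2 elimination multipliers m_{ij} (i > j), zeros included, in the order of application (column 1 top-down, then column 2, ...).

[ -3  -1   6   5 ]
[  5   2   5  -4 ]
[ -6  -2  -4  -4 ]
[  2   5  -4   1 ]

Forward elimination:
R2 <- R2 - (-5/3)*R1:  [    0   1/3    15  13/3 ]
R3 <- R3 - (2)*R1:  [   0    0  -16  -14 ]
R4 <- R4 - (-2/3)*R1:  [    0  13/3     0  13/3 ]
R3: entry in column 2 is already 0 -> m_{32} = 0 (no row operation needed)
R4 <- R4 - (13)*R2:  [    0     0  -195   -52 ]
R4 <- R4 - (195/16)*R3:  [     0      0      0  949/8 ]
Multipliers (in order of application): m_{21} = -5/3, m_{31} = 2, m_{41} = -2/3, m_{32} = 0, m_{42} = 13, m_{43} = 195/16

multipliers: -5/3, 2, -2/3, 0, 13, 195/16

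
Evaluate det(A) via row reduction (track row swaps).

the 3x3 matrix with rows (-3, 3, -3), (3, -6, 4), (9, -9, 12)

Forward elimination:
R2 <- R2 - (-1)*R1:  [  0  -3   1 ]
R3 <- R3 - (-3)*R1:  [ 0  0  3 ]
Upper-triangular form:
[ -3   3  -3 ]
[  0  -3   1 ]
[  0   0   3 ]
det(A) = (-1)^0 * (-3) * (-3) * (3) = 27  (0 row swaps -> sign +1)

det(A) = 27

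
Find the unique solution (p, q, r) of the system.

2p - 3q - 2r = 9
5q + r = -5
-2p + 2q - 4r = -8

(3, -1, 0)

Forward elimination on [A|b]:
R3 <- R3 - (-1)*R1:  [  0  -1  -6   1 ]
R3 <- R3 - (-1/5)*R2:  [     0      0  -29/5      0 ]
Row echelon form:
[ 2  -3     -2  |   9 ]
[ 0   5      1  |  -5 ]
[ 0   0  -29/5  |   0 ]
Back-substitution:
r = (0) / (-29/5) = 0
q = (-5 - (1)*(0)) / 5 = -1
p = (9 - (-3)*(-1) - (-2)*(0)) / 2 = 3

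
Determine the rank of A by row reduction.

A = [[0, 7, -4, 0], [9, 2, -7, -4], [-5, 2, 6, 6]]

rank(A) = 3

Row reduction:
R1 <-> R2   (pivot in column 1 was zero)
[  9  2  -7  -4 ]
[  0  7  -4   0 ]
[ -5  2   6   6 ]
R3 <- R3 - (-5/9)*R1:  [    0  28/9  19/9  34/9 ]
R3 <- R3 - (4/9)*R2:  [    0     0  35/9  34/9 ]
Row echelon form:
[ 9  2    -7    -4 ]
[ 0  7    -4     0 ]
[ 0  0  35/9  34/9 ]
Nonzero rows / pivot columns: 3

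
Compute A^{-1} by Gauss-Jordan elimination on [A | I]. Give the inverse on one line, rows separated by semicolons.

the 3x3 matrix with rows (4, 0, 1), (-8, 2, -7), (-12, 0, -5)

Gauss-Jordan on [A | I]:
R1 <- (1/4)*R1:  [   1    0  1/4  |  1/4    0    0 ]
R2 <- R2 - (-8)*R1:  [  0   2  -5  |   2   1   0 ]
R3 <- R3 - (-12)*R1:  [  0   0  -2  |   3   0   1 ]
R2 <- (1/2)*R2:  [    0     1  -5/2  |     1   1/2     0 ]
R3 <- (1/-2)*R3:  [    0     0     1  |  -3/2     0  -1/2 ]
R1 <- R1 - (1/4)*R3:  [   1    0    0  |  5/8    0  1/8 ]
R2 <- R2 - (-5/2)*R3:  [     0      1      0  |  -11/4    1/2   -5/4 ]
Right block of [I | A^{-1}] is the inverse:
[   5/8    0   1/8 ]
[ -11/4  1/2  -5/4 ]
[  -3/2    0  -1/2 ]

inverse = [5/8 0 1/8; -11/4 1/2 -5/4; -3/2 0 -1/2]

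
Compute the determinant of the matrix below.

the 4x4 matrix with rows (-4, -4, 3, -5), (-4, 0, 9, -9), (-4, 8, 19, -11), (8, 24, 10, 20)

Forward elimination:
R2 <- R2 - (1)*R1:  [  0   4   6  -4 ]
R3 <- R3 - (1)*R1:  [  0  12  16  -6 ]
R4 <- R4 - (-2)*R1:  [  0  16  16  10 ]
R3 <- R3 - (3)*R2:  [  0   0  -2   6 ]
R4 <- R4 - (4)*R2:  [  0   0  -8  26 ]
R4 <- R4 - (4)*R3:  [ 0  0  0  2 ]
Upper-triangular form:
[ -4  -4   3  -5 ]
[  0   4   6  -4 ]
[  0   0  -2   6 ]
[  0   0   0   2 ]
det(A) = (-1)^0 * (-4) * (4) * (-2) * (2) = 64  (0 row swaps -> sign +1)

det(A) = 64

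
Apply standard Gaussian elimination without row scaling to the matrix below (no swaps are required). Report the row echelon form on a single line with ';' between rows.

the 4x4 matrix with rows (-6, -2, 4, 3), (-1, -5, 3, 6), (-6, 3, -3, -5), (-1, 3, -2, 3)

REF = [-6 -2 4 3; 0 -14/3 7/3 11/2; 0 0 -9/2 -59/28; 0 0 0 869/126]

Forward elimination:
R2 <- R2 - (1/6)*R1:  [     0  -14/3    7/3   11/2 ]
R3 <- R3 - (1)*R1:  [  0   5  -7  -8 ]
R4 <- R4 - (1/6)*R1:  [    0  10/3  -8/3   5/2 ]
R3 <- R3 - (-15/14)*R2:  [      0       0    -9/2  -59/28 ]
R4 <- R4 - (-5/7)*R2:  [    0     0    -1  45/7 ]
R4 <- R4 - (2/9)*R3:  [       0        0        0  869/126 ]
Row echelon form:
[ -6     -2     4        3 ]
[  0  -14/3   7/3     11/2 ]
[  0      0  -9/2   -59/28 ]
[  0      0     0  869/126 ]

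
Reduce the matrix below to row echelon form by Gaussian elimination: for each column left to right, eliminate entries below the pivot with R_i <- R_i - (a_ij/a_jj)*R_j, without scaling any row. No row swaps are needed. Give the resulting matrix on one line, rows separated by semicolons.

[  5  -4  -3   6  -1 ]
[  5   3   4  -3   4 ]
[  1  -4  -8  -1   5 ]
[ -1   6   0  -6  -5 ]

Forward elimination:
R2 <- R2 - (1)*R1:  [  0   7   7  -9   5 ]
R3 <- R3 - (1/5)*R1:  [     0  -16/5  -37/5  -11/5   26/5 ]
R4 <- R4 - (-1/5)*R1:  [     0   26/5   -3/5  -24/5  -26/5 ]
R3 <- R3 - (-16/35)*R2:  [       0        0    -21/5  -221/35   262/35 ]
R4 <- R4 - (26/35)*R2:  [       0        0    -29/5    66/35  -312/35 ]
R4 <- R4 - (29/21)*R3:  [         0          0          0   1559/147  -2830/147 ]
Row echelon form:
[ 5  -4     -3         6         -1 ]
[ 0   7      7        -9          5 ]
[ 0   0  -21/5   -221/35     262/35 ]
[ 0   0      0  1559/147  -2830/147 ]

REF = [5 -4 -3 6 -1; 0 7 7 -9 5; 0 0 -21/5 -221/35 262/35; 0 0 0 1559/147 -2830/147]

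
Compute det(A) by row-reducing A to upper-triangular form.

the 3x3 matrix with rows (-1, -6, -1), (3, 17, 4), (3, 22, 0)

Forward elimination:
R2 <- R2 - (-3)*R1:  [  0  -1   1 ]
R3 <- R3 - (-3)*R1:  [  0   4  -3 ]
R3 <- R3 - (-4)*R2:  [ 0  0  1 ]
Upper-triangular form:
[ -1  -6  -1 ]
[  0  -1   1 ]
[  0   0   1 ]
det(A) = (-1)^0 * (-1) * (-1) * (1) = 1  (0 row swaps -> sign +1)

det(A) = 1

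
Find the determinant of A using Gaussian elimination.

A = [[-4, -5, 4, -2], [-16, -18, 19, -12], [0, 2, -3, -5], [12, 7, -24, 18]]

det(A) = -192

Forward elimination:
R2 <- R2 - (4)*R1:  [  0   2   3  -4 ]
R4 <- R4 - (-3)*R1:  [   0   -8  -12   12 ]
R3 <- R3 - (1)*R2:  [  0   0  -6  -1 ]
R4 <- R4 - (-4)*R2:  [  0   0   0  -4 ]
Upper-triangular form:
[ -4  -5   4  -2 ]
[  0   2   3  -4 ]
[  0   0  -6  -1 ]
[  0   0   0  -4 ]
det(A) = (-1)^0 * (-4) * (2) * (-6) * (-4) = -192  (0 row swaps -> sign +1)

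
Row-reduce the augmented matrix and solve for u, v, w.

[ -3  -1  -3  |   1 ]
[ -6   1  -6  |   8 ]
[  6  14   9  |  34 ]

Forward elimination on [A|b]:
R2 <- R2 - (2)*R1:  [ 0  3  0  6 ]
R3 <- R3 - (-2)*R1:  [  0  12   3  36 ]
R3 <- R3 - (4)*R2:  [  0   0   3  12 ]
Row echelon form:
[ -3  -1  -3  |   1 ]
[  0   3   0  |   6 ]
[  0   0   3  |  12 ]
Back-substitution:
w = (12) / 3 = 4
v = (6) / 3 = 2
u = (1 - (-1)*(2) - (-3)*(4)) / -3 = -5

(-5, 2, 4)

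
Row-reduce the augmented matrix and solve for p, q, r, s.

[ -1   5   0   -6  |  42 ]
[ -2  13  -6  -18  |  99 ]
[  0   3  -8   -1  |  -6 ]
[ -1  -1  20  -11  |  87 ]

(1, 5, 3, -3)

Forward elimination on [A|b]:
R2 <- R2 - (2)*R1:  [  0   3  -6  -6  15 ]
R4 <- R4 - (1)*R1:  [  0  -6  20  -5  45 ]
R3 <- R3 - (1)*R2:  [   0    0   -2    5  -21 ]
R4 <- R4 - (-2)*R2:  [   0    0    8  -17   75 ]
R4 <- R4 - (-4)*R3:  [  0   0   0   3  -9 ]
Row echelon form:
[ -1  5   0  -6  |   42 ]
[  0  3  -6  -6  |   15 ]
[  0  0  -2   5  |  -21 ]
[  0  0   0   3  |   -9 ]
Back-substitution:
s = (-9) / 3 = -3
r = (-21 - (5)*(-3)) / -2 = 3
q = (15 - (-6)*(3) - (-6)*(-3)) / 3 = 5
p = (42 - (5)*(5) - (-6)*(-3)) / -1 = 1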